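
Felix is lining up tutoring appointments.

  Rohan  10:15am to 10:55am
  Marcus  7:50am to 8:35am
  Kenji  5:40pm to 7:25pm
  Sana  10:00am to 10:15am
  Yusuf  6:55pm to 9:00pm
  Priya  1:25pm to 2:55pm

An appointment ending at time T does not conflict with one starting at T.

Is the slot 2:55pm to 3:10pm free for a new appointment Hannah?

Yes — the slot is free

Marcus: ends 8:35am at or before Hannah starts 2:55pm → clear.
Sana: ends 10:15am at or before Hannah starts 2:55pm → clear.
Rohan: ends 10:55am at or before Hannah starts 2:55pm → clear.
Priya: ends 2:55pm at or before Hannah starts 2:55pm → clear.
Kenji: starts 5:40pm at or after Hannah ends 3:10pm → clear.
Yusuf: starts 6:55pm at or after Hannah ends 3:10pm → clear.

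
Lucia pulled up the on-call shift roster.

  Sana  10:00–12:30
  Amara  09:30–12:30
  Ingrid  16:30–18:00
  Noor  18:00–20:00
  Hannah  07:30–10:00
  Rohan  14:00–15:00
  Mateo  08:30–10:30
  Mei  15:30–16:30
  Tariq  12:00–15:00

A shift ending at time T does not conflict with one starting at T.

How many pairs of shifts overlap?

Sorted by start: Hannah, Mateo, Amara, Sana, Tariq, Rohan, Mei, Ingrid, Noor.
Mateo starts before Hannah ends → Hannah and Mateo overlap.
Amara starts before Hannah ends → Hannah and Amara overlap.
Sana starts exactly when Hannah ends (back-to-back, no overlap), so nothing later overlaps Hannah either.
Amara starts before Mateo ends → Mateo and Amara overlap.
Sana starts before Mateo ends → Mateo and Sana overlap.
Tariq starts after Mateo ends, so nothing later overlaps Mateo either.
Sana starts before Amara ends → Amara and Sana overlap.
Tariq starts before Amara ends → Amara and Tariq overlap.
Rohan starts after Amara ends, so nothing later overlaps Amara either.
Tariq starts before Sana ends → Sana and Tariq overlap.
Rohan starts after Sana ends, so nothing later overlaps Sana either.
Rohan starts before Tariq ends → Tariq and Rohan overlap.
Mei starts after Tariq ends, so nothing later overlaps Tariq either.
Mei starts after Rohan ends, so nothing later overlaps Rohan either.
Ingrid starts exactly when Mei ends (back-to-back, no overlap), so nothing later overlaps Mei either.
Noor starts exactly when Ingrid ends (back-to-back, no overlap).
Overlapping pairs: Amara & Hannah, Amara & Mateo, Amara & Sana, Amara & Tariq, Hannah & Mateo, Mateo & Sana, Rohan & Tariq, Sana & Tariq — 8 in total.

8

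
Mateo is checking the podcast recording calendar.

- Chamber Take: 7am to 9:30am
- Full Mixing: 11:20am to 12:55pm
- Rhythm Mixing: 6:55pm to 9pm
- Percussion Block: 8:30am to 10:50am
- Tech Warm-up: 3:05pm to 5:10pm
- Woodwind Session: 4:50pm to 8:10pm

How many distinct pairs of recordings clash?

3

Check each pair: they overlap iff neither finishes before the other starts.
Sorted by start: Chamber Take, Percussion Block, Full Mixing, Tech Warm-up, Woodwind Session, Rhythm Mixing.
Percussion Block starts before Chamber Take ends → Chamber Take and Percussion Block overlap.
Full Mixing starts after Chamber Take ends — done with Chamber Take.
Full Mixing starts after Percussion Block ends — done with Percussion Block.
Tech Warm-up starts after Full Mixing ends — done with Full Mixing.
Woodwind Session starts before Tech Warm-up ends → Tech Warm-up and Woodwind Session overlap.
Rhythm Mixing starts after Tech Warm-up ends.
Rhythm Mixing starts before Woodwind Session ends → Woodwind Session and Rhythm Mixing overlap.
Overlapping pairs: Chamber Take & Percussion Block, Rhythm Mixing & Woodwind Session, Tech Warm-up & Woodwind Session — 3 in total.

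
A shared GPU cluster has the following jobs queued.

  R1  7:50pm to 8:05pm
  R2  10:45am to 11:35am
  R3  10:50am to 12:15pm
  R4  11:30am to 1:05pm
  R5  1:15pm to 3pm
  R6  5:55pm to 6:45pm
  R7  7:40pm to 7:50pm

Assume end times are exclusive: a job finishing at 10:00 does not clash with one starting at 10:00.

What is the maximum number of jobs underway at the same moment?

Sweep the timeline, counting +1 at each start and −1 at each end (ends before starts at a tie):
10:45am start R2 → 1
10:50am start R3 → 2
11:30am start R4 → 3
11:35am end R2 → 2
12:15pm end R3 → 1
1:05pm end R4 → 0
1:15pm start R5 → 1
3pm end R5 → 0
5:55pm start R6 → 1
6:45pm end R6 → 0
7:40pm start R7 → 1
7:50pm end R7 → 0
7:50pm start R1 → 1
8:05pm end R1 → 0
Peak is 3, at 11:30am (R2, R3, R4).

3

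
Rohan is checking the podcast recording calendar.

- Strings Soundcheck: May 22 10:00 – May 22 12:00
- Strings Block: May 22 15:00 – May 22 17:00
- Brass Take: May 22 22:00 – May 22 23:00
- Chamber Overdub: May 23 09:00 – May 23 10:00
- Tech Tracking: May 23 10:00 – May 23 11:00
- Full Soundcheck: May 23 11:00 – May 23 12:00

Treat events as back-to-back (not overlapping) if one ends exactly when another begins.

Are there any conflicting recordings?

Check each pair: they overlap iff neither finishes before the other starts.
Sorted by start: Strings Soundcheck, Strings Block, Brass Take, Chamber Overdub, Tech Tracking, Full Soundcheck.
Strings Block starts after Strings Soundcheck ends; Strings Soundcheck is clear from here.
Brass Take starts after Strings Block ends; Strings Block is clear from here.
Chamber Overdub starts after Brass Take ends; Brass Take is clear from here.
Tech Tracking starts exactly when Chamber Overdub ends (back-to-back, no overlap); Chamber Overdub is clear from here.
Full Soundcheck starts exactly when Tech Tracking ends (back-to-back, no overlap).
Every pair is clear; the schedule has no overlaps.

No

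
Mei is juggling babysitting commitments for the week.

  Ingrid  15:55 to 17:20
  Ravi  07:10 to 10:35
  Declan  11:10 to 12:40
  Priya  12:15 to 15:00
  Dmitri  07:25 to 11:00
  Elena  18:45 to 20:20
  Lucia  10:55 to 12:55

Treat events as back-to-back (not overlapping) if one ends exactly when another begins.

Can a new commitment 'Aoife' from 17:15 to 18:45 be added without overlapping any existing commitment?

Ravi: ends 10:35 at or before Aoife starts 17:15 → clear.
Dmitri: ends 11:00 at or before Aoife starts 17:15 → clear.
Lucia: ends 12:55 at or before Aoife starts 17:15 → clear.
Declan: ends 12:40 at or before Aoife starts 17:15 → clear.
Priya: ends 15:00 at or before Aoife starts 17:15 → clear.
Ingrid: starts 15:55 before Aoife ends 18:45, and ends 17:20 after Aoife starts 17:15 → overlap.
Elena: starts 18:45 at or after Aoife ends 18:45 → clear.
Aoife overlaps Ingrid.

No — it overlaps Ingrid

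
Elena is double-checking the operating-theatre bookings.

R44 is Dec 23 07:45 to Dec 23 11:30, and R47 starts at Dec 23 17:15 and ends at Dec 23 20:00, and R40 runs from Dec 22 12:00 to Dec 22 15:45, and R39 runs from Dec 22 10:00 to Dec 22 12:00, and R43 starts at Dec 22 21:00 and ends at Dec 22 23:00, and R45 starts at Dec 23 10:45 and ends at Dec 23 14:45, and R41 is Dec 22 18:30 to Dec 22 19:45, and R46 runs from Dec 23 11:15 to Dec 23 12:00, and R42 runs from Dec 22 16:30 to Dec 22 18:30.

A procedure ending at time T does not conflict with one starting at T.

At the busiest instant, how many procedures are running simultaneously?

3

Walk through starts and ends in time order (an end at T is processed before a start at T):
Dec 22 10:00 start R39 → 1
Dec 22 12:00 end R39 → 0
Dec 22 12:00 start R40 → 1
Dec 22 15:45 end R40 → 0
Dec 22 16:30 start R42 → 1
Dec 22 18:30 end R42 → 0
Dec 22 18:30 start R41 → 1
Dec 22 19:45 end R41 → 0
Dec 22 21:00 start R43 → 1
Dec 22 23:00 end R43 → 0
Dec 23 07:45 start R44 → 1
Dec 23 10:45 start R45 → 2
Dec 23 11:15 start R46 → 3
Dec 23 11:30 end R44 → 2
Dec 23 12:00 end R46 → 1
Dec 23 14:45 end R45 → 0
Dec 23 17:15 start R47 → 1
Dec 23 20:00 end R47 → 0
Peak is 3, at Dec 23 11:15 (R44, R45, R46).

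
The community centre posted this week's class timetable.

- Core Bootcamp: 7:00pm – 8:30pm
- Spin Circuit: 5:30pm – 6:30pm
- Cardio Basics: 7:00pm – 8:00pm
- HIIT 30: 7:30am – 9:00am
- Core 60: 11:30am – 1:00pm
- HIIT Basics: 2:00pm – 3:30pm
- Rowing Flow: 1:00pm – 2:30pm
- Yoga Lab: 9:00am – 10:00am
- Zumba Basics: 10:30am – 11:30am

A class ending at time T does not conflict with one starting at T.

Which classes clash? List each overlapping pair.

Sorted by start: HIIT 30, Yoga Lab, Zumba Basics, Core 60, Rowing Flow, HIIT Basics, Spin Circuit, Core Bootcamp, Cardio Basics.
Yoga Lab starts exactly when HIIT 30 ends (back-to-back, no overlap); HIIT 30 is clear from here.
Zumba Basics starts after Yoga Lab ends; Yoga Lab is clear from here.
Core 60 starts exactly when Zumba Basics ends (back-to-back, no overlap); Zumba Basics is clear from here.
Rowing Flow starts exactly when Core 60 ends (back-to-back, no overlap); Core 60 is clear from here.
HIIT Basics starts before Rowing Flow ends → Rowing Flow and HIIT Basics overlap.
Spin Circuit starts after Rowing Flow ends; Rowing Flow is clear from here.
Spin Circuit starts after HIIT Basics ends; HIIT Basics is clear from here.
Core Bootcamp starts after Spin Circuit ends; Spin Circuit is clear from here.
Cardio Basics starts before Core Bootcamp ends → Core Bootcamp and Cardio Basics overlap.

Cardio Basics & Core Bootcamp, HIIT Basics & Rowing Flow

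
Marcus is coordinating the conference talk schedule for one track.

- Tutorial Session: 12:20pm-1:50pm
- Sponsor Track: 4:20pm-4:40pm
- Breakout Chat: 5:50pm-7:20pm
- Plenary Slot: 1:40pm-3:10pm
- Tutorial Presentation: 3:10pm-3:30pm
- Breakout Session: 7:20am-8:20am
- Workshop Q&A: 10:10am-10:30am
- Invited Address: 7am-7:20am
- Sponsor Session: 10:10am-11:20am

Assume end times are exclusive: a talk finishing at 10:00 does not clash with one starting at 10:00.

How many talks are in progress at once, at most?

2

Sort all start/end points and keep a running count:
7am start Invited Address → 1
7:20am end Invited Address → 0
7:20am start Breakout Session → 1
8:20am end Breakout Session → 0
10:10am start Sponsor Session → 1
10:10am start Workshop Q&A → 2
10:30am end Workshop Q&A → 1
11:20am end Sponsor Session → 0
12:20pm start Tutorial Session → 1
1:40pm start Plenary Slot → 2
1:50pm end Tutorial Session → 1
3:10pm end Plenary Slot → 0
3:10pm start Tutorial Presentation → 1
3:30pm end Tutorial Presentation → 0
4:20pm start Sponsor Track → 1
4:40pm end Sponsor Track → 0
5:50pm start Breakout Chat → 1
7:20pm end Breakout Chat → 0
Peak is 2, at 10:10am (Sponsor Session, Workshop Q&A).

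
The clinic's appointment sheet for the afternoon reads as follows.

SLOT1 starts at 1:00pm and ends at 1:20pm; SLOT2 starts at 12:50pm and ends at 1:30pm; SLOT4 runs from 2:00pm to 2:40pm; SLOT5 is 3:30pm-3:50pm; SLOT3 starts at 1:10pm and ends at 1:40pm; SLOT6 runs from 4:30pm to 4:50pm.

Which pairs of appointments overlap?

Sorted by start: SLOT2, SLOT1, SLOT3, SLOT4, SLOT5, SLOT6.
SLOT1 starts before SLOT2 ends → SLOT2 and SLOT1 overlap.
SLOT3 starts before SLOT2 ends → SLOT2 and SLOT3 overlap.
SLOT4 starts after SLOT2 ends, so SLOT2 has no further overlaps.
SLOT3 starts before SLOT1 ends → SLOT1 and SLOT3 overlap.
SLOT4 starts after SLOT1 ends, so SLOT1 has no further overlaps.
SLOT4 starts after SLOT3 ends, so SLOT3 has no further overlaps.
SLOT5 starts after SLOT4 ends, so SLOT4 has no further overlaps.
SLOT6 starts after SLOT5 ends.

SLOT1 & SLOT2, SLOT1 & SLOT3, SLOT2 & SLOT3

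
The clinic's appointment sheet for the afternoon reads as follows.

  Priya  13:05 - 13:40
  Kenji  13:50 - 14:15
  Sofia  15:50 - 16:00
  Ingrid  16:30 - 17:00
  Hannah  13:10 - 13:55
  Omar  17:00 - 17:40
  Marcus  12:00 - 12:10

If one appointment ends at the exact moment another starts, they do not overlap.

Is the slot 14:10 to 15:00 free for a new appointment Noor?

No — it overlaps Kenji

Marcus: ends 12:10 at or before Noor starts 14:10 → clear.
Priya: ends 13:40 at or before Noor starts 14:10 → clear.
Hannah: ends 13:55 at or before Noor starts 14:10 → clear.
Kenji: starts 13:50 before Noor ends 15:00, and ends 14:15 after Noor starts 14:10 → overlap.
Sofia: starts 15:50 at or after Noor ends 15:00 → clear.
Ingrid: starts 16:30 at or after Noor ends 15:00 → clear.
Omar: starts 17:00 at or after Noor ends 15:00 → clear.
Noor overlaps Kenji.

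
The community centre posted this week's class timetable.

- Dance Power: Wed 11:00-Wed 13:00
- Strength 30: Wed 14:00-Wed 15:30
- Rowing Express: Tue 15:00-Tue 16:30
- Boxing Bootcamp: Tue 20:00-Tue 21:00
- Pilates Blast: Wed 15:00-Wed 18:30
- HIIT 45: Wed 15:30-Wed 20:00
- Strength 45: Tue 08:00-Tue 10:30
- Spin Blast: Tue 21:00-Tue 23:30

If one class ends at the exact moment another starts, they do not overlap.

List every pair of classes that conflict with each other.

HIIT 45 & Pilates Blast, Pilates Blast & Strength 30

Sorted by start: Strength 45, Rowing Express, Boxing Bootcamp, Spin Blast, Dance Power, Strength 30, Pilates Blast, HIIT 45.
Rowing Express starts after Strength 45 ends — done with Strength 45.
Boxing Bootcamp starts after Rowing Express ends — done with Rowing Express.
Spin Blast starts exactly when Boxing Bootcamp ends (back-to-back, no overlap) — done with Boxing Bootcamp.
Dance Power starts after Spin Blast ends — done with Spin Blast.
Strength 30 starts after Dance Power ends — done with Dance Power.
Pilates Blast starts before Strength 30 ends → Strength 30 and Pilates Blast overlap.
HIIT 45 starts exactly when Strength 30 ends (back-to-back, no overlap).
HIIT 45 starts before Pilates Blast ends → Pilates Blast and HIIT 45 overlap.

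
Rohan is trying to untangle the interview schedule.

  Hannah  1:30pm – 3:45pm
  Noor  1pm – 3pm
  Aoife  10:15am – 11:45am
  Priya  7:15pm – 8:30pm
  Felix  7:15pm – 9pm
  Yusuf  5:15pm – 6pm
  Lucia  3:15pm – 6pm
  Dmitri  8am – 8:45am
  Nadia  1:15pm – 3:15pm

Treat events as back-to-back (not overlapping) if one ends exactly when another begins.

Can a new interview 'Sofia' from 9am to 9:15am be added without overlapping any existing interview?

Yes — the slot is free

Dmitri: ends 8:45am at or before Sofia starts 9am → clear.
Aoife: starts 10:15am at or after Sofia ends 9:15am → clear.
Noor: starts 1pm at or after Sofia ends 9:15am → clear.
Nadia: starts 1:15pm at or after Sofia ends 9:15am → clear.
Hannah: starts 1:30pm at or after Sofia ends 9:15am → clear.
Lucia: starts 3:15pm at or after Sofia ends 9:15am → clear.
Yusuf: starts 5:15pm at or after Sofia ends 9:15am → clear.
Felix: starts 7:15pm at or after Sofia ends 9:15am → clear.
Priya: starts 7:15pm at or after Sofia ends 9:15am → clear.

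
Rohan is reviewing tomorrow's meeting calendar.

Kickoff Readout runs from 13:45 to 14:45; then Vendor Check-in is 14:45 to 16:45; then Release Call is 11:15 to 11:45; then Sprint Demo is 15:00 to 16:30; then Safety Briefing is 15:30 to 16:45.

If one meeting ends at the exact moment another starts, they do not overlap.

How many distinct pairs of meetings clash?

Sorted by start: Release Call, Kickoff Readout, Vendor Check-in, Sprint Demo, Safety Briefing.
Kickoff Readout starts after Release Call ends, so Release Call has no further overlaps.
Vendor Check-in starts exactly when Kickoff Readout ends (back-to-back, no overlap), so Kickoff Readout has no further overlaps.
Sprint Demo starts before Vendor Check-in ends → Vendor Check-in and Sprint Demo overlap.
Safety Briefing starts before Vendor Check-in ends → Vendor Check-in and Safety Briefing overlap.
Safety Briefing starts before Sprint Demo ends → Sprint Demo and Safety Briefing overlap.
Overlapping pairs: Safety Briefing & Sprint Demo, Safety Briefing & Vendor Check-in, Sprint Demo & Vendor Check-in — 3 in total.

3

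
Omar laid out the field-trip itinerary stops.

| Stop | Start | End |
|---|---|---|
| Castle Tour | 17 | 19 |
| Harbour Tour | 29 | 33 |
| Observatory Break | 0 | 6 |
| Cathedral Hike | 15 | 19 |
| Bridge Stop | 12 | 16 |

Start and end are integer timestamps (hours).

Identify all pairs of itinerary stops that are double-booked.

Bridge Stop & Cathedral Hike, Castle Tour & Cathedral Hike

Sorted by start: Observatory Break, Bridge Stop, Cathedral Hike, Castle Tour, Harbour Tour.
Bridge Stop starts after Observatory Break ends, so Observatory Break has no further overlaps.
Cathedral Hike starts before Bridge Stop ends → Bridge Stop and Cathedral Hike overlap.
Castle Tour starts after Bridge Stop ends, so Bridge Stop has no further overlaps.
Castle Tour starts before Cathedral Hike ends → Cathedral Hike and Castle Tour overlap.
Harbour Tour starts after Cathedral Hike ends.
Harbour Tour starts after Castle Tour ends.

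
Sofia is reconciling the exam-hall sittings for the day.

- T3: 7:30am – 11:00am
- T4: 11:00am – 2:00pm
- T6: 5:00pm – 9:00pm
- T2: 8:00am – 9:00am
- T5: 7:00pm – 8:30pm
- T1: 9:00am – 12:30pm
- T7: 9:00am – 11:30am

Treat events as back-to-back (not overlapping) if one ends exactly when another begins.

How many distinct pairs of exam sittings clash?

Sorted by start: T3, T2, T1, T7, T4, T6, T5.
T2 starts before T3 ends → T3 and T2 overlap.
T1 starts before T3 ends → T3 and T1 overlap.
T7 starts before T3 ends → T3 and T7 overlap.
T4 starts exactly when T3 ends (back-to-back, no overlap) — done with T3.
T1 starts exactly when T2 ends (back-to-back, no overlap) — done with T2.
T7 starts before T1 ends → T1 and T7 overlap.
T4 starts before T1 ends → T1 and T4 overlap.
T6 starts after T1 ends — done with T1.
T4 starts before T7 ends → T7 and T4 overlap.
T6 starts after T7 ends — done with T7.
T6 starts after T4 ends — done with T4.
T5 starts before T6 ends → T6 and T5 overlap.
Overlapping pairs: T1 & T3, T1 & T4, T1 & T7, T2 & T3, T3 & T7, T4 & T7, T5 & T6 — 7 in total.

7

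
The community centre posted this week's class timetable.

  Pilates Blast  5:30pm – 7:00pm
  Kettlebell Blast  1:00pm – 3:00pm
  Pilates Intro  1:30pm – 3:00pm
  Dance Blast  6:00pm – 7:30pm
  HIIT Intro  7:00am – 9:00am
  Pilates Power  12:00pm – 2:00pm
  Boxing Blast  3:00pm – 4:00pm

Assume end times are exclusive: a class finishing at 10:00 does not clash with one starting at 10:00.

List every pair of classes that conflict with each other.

Sorted by start: HIIT Intro, Pilates Power, Kettlebell Blast, Pilates Intro, Boxing Blast, Pilates Blast, Dance Blast.
Pilates Power starts after HIIT Intro ends, so nothing later overlaps HIIT Intro either.
Kettlebell Blast starts before Pilates Power ends → Pilates Power and Kettlebell Blast overlap.
Pilates Intro starts before Pilates Power ends → Pilates Power and Pilates Intro overlap.
Boxing Blast starts after Pilates Power ends, so nothing later overlaps Pilates Power either.
Pilates Intro starts before Kettlebell Blast ends → Kettlebell Blast and Pilates Intro overlap.
Boxing Blast starts exactly when Kettlebell Blast ends (back-to-back, no overlap), so nothing later overlaps Kettlebell Blast either.
Boxing Blast starts exactly when Pilates Intro ends (back-to-back, no overlap), so nothing later overlaps Pilates Intro either.
Pilates Blast starts after Boxing Blast ends, so nothing later overlaps Boxing Blast either.
Dance Blast starts before Pilates Blast ends → Pilates Blast and Dance Blast overlap.

Dance Blast & Pilates Blast, Kettlebell Blast & Pilates Intro, Kettlebell Blast & Pilates Power, Pilates Intro & Pilates Power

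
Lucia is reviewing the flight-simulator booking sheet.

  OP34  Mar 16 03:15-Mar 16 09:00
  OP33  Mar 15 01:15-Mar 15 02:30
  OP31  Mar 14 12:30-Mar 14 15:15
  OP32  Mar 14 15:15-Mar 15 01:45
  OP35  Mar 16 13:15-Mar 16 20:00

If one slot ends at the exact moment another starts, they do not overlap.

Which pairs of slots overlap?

Check each pair: they overlap iff neither finishes before the other starts.
Sorted by start: OP31, OP32, OP33, OP34, OP35.
OP32 starts exactly when OP31 ends (back-to-back, no overlap) — done with OP31.
OP33 starts before OP32 ends → OP32 and OP33 overlap.
OP34 starts after OP32 ends — done with OP32.
OP34 starts after OP33 ends — done with OP33.
OP35 starts after OP34 ends.

OP32 & OP33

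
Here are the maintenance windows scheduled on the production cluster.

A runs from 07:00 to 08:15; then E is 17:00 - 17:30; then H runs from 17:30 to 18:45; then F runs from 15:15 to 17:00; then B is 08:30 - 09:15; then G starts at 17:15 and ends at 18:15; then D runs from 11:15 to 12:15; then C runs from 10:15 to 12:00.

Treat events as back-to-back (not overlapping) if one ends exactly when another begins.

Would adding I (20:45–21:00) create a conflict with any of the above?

No — it doesn't clash with anything

A: ends 08:15 at or before I starts 20:45 → clear.
B: ends 09:15 at or before I starts 20:45 → clear.
C: ends 12:00 at or before I starts 20:45 → clear.
D: ends 12:15 at or before I starts 20:45 → clear.
F: ends 17:00 at or before I starts 20:45 → clear.
E: ends 17:30 at or before I starts 20:45 → clear.
G: ends 18:15 at or before I starts 20:45 → clear.
H: ends 18:45 at or before I starts 20:45 → clear.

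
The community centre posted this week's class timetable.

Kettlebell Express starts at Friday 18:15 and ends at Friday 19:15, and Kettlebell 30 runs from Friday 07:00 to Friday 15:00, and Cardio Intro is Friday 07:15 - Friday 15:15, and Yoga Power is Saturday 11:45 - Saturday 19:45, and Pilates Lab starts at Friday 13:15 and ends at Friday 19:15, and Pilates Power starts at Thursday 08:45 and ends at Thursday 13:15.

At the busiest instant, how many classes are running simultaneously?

Sort all start/end points and keep a running count:
Thursday 08:45 start Pilates Power → 1
Thursday 13:15 end Pilates Power → 0
Friday 07:00 start Kettlebell 30 → 1
Friday 07:15 start Cardio Intro → 2
Friday 13:15 start Pilates Lab → 3
Friday 15:00 end Kettlebell 30 → 2
Friday 15:15 end Cardio Intro → 1
Friday 18:15 start Kettlebell Express → 2
Friday 19:15 end Kettlebell Express → 1
Friday 19:15 end Pilates Lab → 0
Saturday 11:45 start Yoga Power → 1
Saturday 19:45 end Yoga Power → 0
Peak is 3, at Friday 13:15 (Cardio Intro, Kettlebell 30, Pilates Lab).

3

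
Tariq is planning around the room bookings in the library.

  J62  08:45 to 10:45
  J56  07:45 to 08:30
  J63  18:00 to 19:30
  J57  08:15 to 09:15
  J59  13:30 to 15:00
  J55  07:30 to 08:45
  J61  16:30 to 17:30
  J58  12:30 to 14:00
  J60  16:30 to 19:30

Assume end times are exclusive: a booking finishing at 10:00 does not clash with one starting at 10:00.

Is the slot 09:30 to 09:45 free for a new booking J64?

J55: ends 08:45 at or before J64 starts 09:30 → clear.
J56: ends 08:30 at or before J64 starts 09:30 → clear.
J57: ends 09:15 at or before J64 starts 09:30 → clear.
J62: starts 08:45 before J64 ends 09:45, and ends 10:45 after J64 starts 09:30 → overlap.
J58: starts 12:30 at or after J64 ends 09:45 → clear.
J59: starts 13:30 at or after J64 ends 09:45 → clear.
J60: starts 16:30 at or after J64 ends 09:45 → clear.
J61: starts 16:30 at or after J64 ends 09:45 → clear.
J63: starts 18:00 at or after J64 ends 09:45 → clear.
J64 overlaps J62.

No — it overlaps J62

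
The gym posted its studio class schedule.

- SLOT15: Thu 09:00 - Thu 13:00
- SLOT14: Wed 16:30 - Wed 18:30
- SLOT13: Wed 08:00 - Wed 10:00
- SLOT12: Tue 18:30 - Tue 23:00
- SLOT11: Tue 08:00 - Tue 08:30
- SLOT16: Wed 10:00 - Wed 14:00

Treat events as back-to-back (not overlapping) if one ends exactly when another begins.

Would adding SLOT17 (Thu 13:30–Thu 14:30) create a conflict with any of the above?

SLOT11: ends Tue 08:30 at or before SLOT17 starts Thu 13:30 → clear.
SLOT12: ends Tue 23:00 at or before SLOT17 starts Thu 13:30 → clear.
SLOT13: ends Wed 10:00 at or before SLOT17 starts Thu 13:30 → clear.
SLOT16: ends Wed 14:00 at or before SLOT17 starts Thu 13:30 → clear.
SLOT14: ends Wed 18:30 at or before SLOT17 starts Thu 13:30 → clear.
SLOT15: ends Thu 13:00 at or before SLOT17 starts Thu 13:30 → clear.

No — it doesn't clash with anything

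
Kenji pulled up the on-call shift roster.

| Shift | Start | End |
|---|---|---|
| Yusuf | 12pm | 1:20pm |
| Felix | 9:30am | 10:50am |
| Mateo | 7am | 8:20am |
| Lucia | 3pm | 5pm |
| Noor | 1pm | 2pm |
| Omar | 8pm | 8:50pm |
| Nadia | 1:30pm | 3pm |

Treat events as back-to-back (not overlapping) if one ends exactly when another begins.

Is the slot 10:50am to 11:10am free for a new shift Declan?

Mateo: ends 8:20am at or before Declan starts 10:50am → clear.
Felix: ends 10:50am at or before Declan starts 10:50am → clear.
Yusuf: starts 12pm at or after Declan ends 11:10am → clear.
Noor: starts 1pm at or after Declan ends 11:10am → clear.
Nadia: starts 1:30pm at or after Declan ends 11:10am → clear.
Lucia: starts 3pm at or after Declan ends 11:10am → clear.
Omar: starts 8pm at or after Declan ends 11:10am → clear.

Yes — the slot is free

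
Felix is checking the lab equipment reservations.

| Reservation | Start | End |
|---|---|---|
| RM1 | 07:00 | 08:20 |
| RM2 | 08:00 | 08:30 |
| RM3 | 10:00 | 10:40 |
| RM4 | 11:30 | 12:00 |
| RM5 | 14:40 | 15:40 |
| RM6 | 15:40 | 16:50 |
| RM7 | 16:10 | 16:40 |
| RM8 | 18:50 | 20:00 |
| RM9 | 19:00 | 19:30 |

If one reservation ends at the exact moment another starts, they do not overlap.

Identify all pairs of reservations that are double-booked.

RM1 & RM2, RM6 & RM7, RM8 & RM9

Sorted by start: RM1, RM2, RM3, RM4, RM5, RM6, RM7, RM8, RM9.
RM2 starts before RM1 ends → RM1 and RM2 overlap.
RM3 starts after RM1 ends, so nothing later overlaps RM1 either.
RM3 starts after RM2 ends, so nothing later overlaps RM2 either.
RM4 starts after RM3 ends, so nothing later overlaps RM3 either.
RM5 starts after RM4 ends, so nothing later overlaps RM4 either.
RM6 starts exactly when RM5 ends (back-to-back, no overlap), so nothing later overlaps RM5 either.
RM7 starts before RM6 ends → RM6 and RM7 overlap.
RM8 starts after RM6 ends, so nothing later overlaps RM6 either.
RM8 starts after RM7 ends, so nothing later overlaps RM7 either.
RM9 starts before RM8 ends → RM8 and RM9 overlap.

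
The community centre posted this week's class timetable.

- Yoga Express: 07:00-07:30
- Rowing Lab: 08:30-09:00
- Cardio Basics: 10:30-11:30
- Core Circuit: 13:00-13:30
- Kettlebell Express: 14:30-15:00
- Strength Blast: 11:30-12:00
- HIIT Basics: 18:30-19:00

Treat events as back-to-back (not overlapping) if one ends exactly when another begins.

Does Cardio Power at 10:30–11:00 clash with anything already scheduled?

Yes — it overlaps Cardio Basics

Yoga Express: ends 07:30 at or before Cardio Power starts 10:30 → clear.
Rowing Lab: ends 09:00 at or before Cardio Power starts 10:30 → clear.
Cardio Basics: starts 10:30 before Cardio Power ends 11:00, and ends 11:30 after Cardio Power starts 10:30 → overlap.
Strength Blast: starts 11:30 at or after Cardio Power ends 11:00 → clear.
Core Circuit: starts 13:00 at or after Cardio Power ends 11:00 → clear.
Kettlebell Express: starts 14:30 at or after Cardio Power ends 11:00 → clear.
HIIT Basics: starts 18:30 at or after Cardio Power ends 11:00 → clear.
Cardio Power overlaps Cardio Basics.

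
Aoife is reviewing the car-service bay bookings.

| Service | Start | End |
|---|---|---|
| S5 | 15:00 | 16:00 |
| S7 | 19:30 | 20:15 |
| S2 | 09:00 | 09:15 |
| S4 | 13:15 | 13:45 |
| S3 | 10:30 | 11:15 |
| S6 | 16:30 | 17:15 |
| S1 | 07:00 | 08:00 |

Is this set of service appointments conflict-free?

Sorted by start: S1, S2, S3, S4, S5, S6, S7.
S2 starts after S1 ends — done with S1.
S3 starts after S2 ends — done with S2.
S4 starts after S3 ends — done with S3.
S5 starts after S4 ends — done with S4.
S6 starts after S5 ends — done with S5.
S7 starts after S6 ends.
Every pair is clear; the schedule has no overlaps.

Yes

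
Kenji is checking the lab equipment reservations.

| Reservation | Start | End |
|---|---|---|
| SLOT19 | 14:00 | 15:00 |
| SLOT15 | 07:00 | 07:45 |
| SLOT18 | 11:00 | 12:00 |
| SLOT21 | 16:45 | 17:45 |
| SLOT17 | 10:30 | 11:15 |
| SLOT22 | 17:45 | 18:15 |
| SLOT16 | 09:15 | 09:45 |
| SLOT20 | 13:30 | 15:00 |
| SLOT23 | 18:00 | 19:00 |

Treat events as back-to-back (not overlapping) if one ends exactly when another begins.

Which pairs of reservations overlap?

SLOT17 & SLOT18, SLOT19 & SLOT20, SLOT22 & SLOT23

Sorted by start: SLOT15, SLOT16, SLOT17, SLOT18, SLOT20, SLOT19, SLOT21, SLOT22, SLOT23.
SLOT16 starts after SLOT15 ends, so SLOT15 has no further overlaps.
SLOT17 starts after SLOT16 ends, so SLOT16 has no further overlaps.
SLOT18 starts before SLOT17 ends → SLOT17 and SLOT18 overlap.
SLOT20 starts after SLOT17 ends, so SLOT17 has no further overlaps.
SLOT20 starts after SLOT18 ends, so SLOT18 has no further overlaps.
SLOT19 starts before SLOT20 ends → SLOT20 and SLOT19 overlap.
SLOT21 starts after SLOT20 ends, so SLOT20 has no further overlaps.
SLOT21 starts after SLOT19 ends, so SLOT19 has no further overlaps.
SLOT22 starts exactly when SLOT21 ends (back-to-back, no overlap), so SLOT21 has no further overlaps.
SLOT23 starts before SLOT22 ends → SLOT22 and SLOT23 overlap.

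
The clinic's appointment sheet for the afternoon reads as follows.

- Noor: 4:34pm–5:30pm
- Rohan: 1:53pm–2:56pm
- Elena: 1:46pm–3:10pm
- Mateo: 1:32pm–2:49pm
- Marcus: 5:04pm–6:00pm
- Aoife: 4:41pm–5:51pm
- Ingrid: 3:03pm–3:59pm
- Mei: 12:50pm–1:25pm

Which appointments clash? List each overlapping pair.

Aoife & Marcus, Aoife & Noor, Elena & Ingrid, Elena & Mateo, Elena & Rohan, Marcus & Noor, Mateo & Rohan

Sorted by start: Mei, Mateo, Elena, Rohan, Ingrid, Noor, Aoife, Marcus.
Mateo starts after Mei ends — done with Mei.
Elena starts before Mateo ends → Mateo and Elena overlap.
Rohan starts before Mateo ends → Mateo and Rohan overlap.
Ingrid starts after Mateo ends — done with Mateo.
Rohan starts before Elena ends → Elena and Rohan overlap.
Ingrid starts before Elena ends → Elena and Ingrid overlap.
Noor starts after Elena ends — done with Elena.
Ingrid starts after Rohan ends — done with Rohan.
Noor starts after Ingrid ends — done with Ingrid.
Aoife starts before Noor ends → Noor and Aoife overlap.
Marcus starts before Noor ends → Noor and Marcus overlap.
Marcus starts before Aoife ends → Aoife and Marcus overlap.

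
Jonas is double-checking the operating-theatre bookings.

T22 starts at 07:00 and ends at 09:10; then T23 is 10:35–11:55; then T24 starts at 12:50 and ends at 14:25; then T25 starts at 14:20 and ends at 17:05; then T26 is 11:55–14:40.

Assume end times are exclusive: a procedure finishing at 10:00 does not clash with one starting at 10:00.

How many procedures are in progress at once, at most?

3

Sweep the timeline, counting +1 at each start and −1 at each end (ends before starts at a tie):
07:00 start T22 → 1
09:10 end T22 → 0
10:35 start T23 → 1
11:55 end T23 → 0
11:55 start T26 → 1
12:50 start T24 → 2
14:20 start T25 → 3
14:25 end T24 → 2
14:40 end T26 → 1
17:05 end T25 → 0
Peak is 3, at 14:20 (T24, T25, T26).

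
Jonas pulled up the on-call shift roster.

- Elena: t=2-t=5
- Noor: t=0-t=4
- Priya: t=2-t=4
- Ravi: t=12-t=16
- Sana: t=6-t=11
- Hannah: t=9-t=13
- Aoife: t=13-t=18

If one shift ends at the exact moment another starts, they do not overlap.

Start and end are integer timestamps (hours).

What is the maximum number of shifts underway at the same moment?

Walk through starts and ends in time order (an end at T is processed before a start at T):
t=0 start Noor → 1
t=2 start Elena → 2
t=2 start Priya → 3
t=4 end Noor → 2
t=4 end Priya → 1
t=5 end Elena → 0
t=6 start Sana → 1
t=9 start Hannah → 2
t=11 end Sana → 1
t=12 start Ravi → 2
t=13 end Hannah → 1
t=13 start Aoife → 2
t=16 end Ravi → 1
t=18 end Aoife → 0
Peak is 3, at t=2 (Elena, Noor, Priya).

3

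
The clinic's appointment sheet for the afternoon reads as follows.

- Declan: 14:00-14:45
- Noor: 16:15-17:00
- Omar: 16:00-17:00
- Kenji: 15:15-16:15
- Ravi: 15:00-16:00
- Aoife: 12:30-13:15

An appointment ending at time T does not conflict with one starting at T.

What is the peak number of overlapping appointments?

Sweep the timeline, counting +1 at each start and −1 at each end (ends before starts at a tie):
12:30 start Aoife → 1
13:15 end Aoife → 0
14:00 start Declan → 1
14:45 end Declan → 0
15:00 start Ravi → 1
15:15 start Kenji → 2
16:00 end Ravi → 1
16:00 start Omar → 2
16:15 end Kenji → 1
16:15 start Noor → 2
17:00 end Noor → 1
17:00 end Omar → 0
Peak is 2, at 15:15 (Kenji, Ravi).

2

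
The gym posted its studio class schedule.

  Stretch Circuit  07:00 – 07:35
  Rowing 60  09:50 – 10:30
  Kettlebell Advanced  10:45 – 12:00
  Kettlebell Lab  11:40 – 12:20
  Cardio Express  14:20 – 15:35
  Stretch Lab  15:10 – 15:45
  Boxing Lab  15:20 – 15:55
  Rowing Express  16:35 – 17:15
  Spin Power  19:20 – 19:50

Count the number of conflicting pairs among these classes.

Sorted by start: Stretch Circuit, Rowing 60, Kettlebell Advanced, Kettlebell Lab, Cardio Express, Stretch Lab, Boxing Lab, Rowing Express, Spin Power.
Rowing 60 starts after Stretch Circuit ends; Stretch Circuit is clear from here.
Kettlebell Advanced starts after Rowing 60 ends; Rowing 60 is clear from here.
Kettlebell Lab starts before Kettlebell Advanced ends → Kettlebell Advanced and Kettlebell Lab overlap.
Cardio Express starts after Kettlebell Advanced ends; Kettlebell Advanced is clear from here.
Cardio Express starts after Kettlebell Lab ends; Kettlebell Lab is clear from here.
Stretch Lab starts before Cardio Express ends → Cardio Express and Stretch Lab overlap.
Boxing Lab starts before Cardio Express ends → Cardio Express and Boxing Lab overlap.
Rowing Express starts after Cardio Express ends; Cardio Express is clear from here.
Boxing Lab starts before Stretch Lab ends → Stretch Lab and Boxing Lab overlap.
Rowing Express starts after Stretch Lab ends; Stretch Lab is clear from here.
Rowing Express starts after Boxing Lab ends; Boxing Lab is clear from here.
Spin Power starts after Rowing Express ends.
Overlapping pairs: Boxing Lab & Cardio Express, Boxing Lab & Stretch Lab, Cardio Express & Stretch Lab, Kettlebell Advanced & Kettlebell Lab — 4 in total.

4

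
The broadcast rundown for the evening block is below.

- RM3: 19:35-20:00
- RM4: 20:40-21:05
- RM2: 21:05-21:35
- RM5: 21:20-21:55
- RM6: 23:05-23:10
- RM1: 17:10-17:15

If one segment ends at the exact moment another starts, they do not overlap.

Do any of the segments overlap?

Yes

Sorted by start: RM1, RM3, RM4, RM2, RM5, RM6.
RM3 starts after RM1 ends, so nothing later overlaps RM1 either.
RM4 starts after RM3 ends, so nothing later overlaps RM3 either.
RM2 starts exactly when RM4 ends (back-to-back, no overlap), so nothing later overlaps RM4 either.
RM5 starts before RM2 ends → RM2 and RM5 overlap.
That's a conflict, so the schedule is not conflict-free.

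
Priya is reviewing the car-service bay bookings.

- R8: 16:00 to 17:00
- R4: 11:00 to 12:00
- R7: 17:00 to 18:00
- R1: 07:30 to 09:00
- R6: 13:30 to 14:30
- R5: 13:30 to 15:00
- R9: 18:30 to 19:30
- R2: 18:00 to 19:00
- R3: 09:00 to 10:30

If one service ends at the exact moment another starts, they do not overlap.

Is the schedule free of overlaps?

Sorted by start: R1, R3, R4, R5, R6, R8, R7, R2, R9.
R3 starts exactly when R1 ends (back-to-back, no overlap) — done with R1.
R4 starts after R3 ends — done with R3.
R5 starts after R4 ends — done with R4.
R6 starts before R5 ends → R5 and R6 overlap.
That's a conflict, so the schedule is not conflict-free.

No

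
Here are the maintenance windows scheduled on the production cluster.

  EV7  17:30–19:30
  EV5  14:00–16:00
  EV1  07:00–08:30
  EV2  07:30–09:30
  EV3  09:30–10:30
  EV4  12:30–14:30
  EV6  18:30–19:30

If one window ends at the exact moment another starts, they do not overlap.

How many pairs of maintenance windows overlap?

Sorted by start: EV1, EV2, EV3, EV4, EV5, EV7, EV6.
EV2 starts before EV1 ends → EV1 and EV2 overlap.
EV3 starts after EV1 ends, so EV1 has no further overlaps.
EV3 starts exactly when EV2 ends (back-to-back, no overlap), so EV2 has no further overlaps.
EV4 starts after EV3 ends, so EV3 has no further overlaps.
EV5 starts before EV4 ends → EV4 and EV5 overlap.
EV7 starts after EV4 ends, so EV4 has no further overlaps.
EV7 starts after EV5 ends, so EV5 has no further overlaps.
EV6 starts before EV7 ends → EV7 and EV6 overlap.
Overlapping pairs: EV1 & EV2, EV4 & EV5, EV6 & EV7 — 3 in total.

3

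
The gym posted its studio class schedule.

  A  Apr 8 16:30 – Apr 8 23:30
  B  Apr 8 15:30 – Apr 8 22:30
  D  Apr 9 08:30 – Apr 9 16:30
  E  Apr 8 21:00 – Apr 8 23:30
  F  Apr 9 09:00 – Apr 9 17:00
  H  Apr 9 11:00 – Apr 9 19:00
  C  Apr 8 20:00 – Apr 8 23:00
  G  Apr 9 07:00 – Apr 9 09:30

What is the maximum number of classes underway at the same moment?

Sort all start/end points and keep a running count:
Apr 8 15:30 start B → 1
Apr 8 16:30 start A → 2
Apr 8 20:00 start C → 3
Apr 8 21:00 start E → 4
Apr 8 22:30 end B → 3
Apr 8 23:00 end C → 2
Apr 8 23:30 end A → 1
Apr 8 23:30 end E → 0
Apr 9 07:00 start G → 1
Apr 9 08:30 start D → 2
Apr 9 09:00 start F → 3
Apr 9 09:30 end G → 2
Apr 9 11:00 start H → 3
Apr 9 16:30 end D → 2
Apr 9 17:00 end F → 1
Apr 9 19:00 end H → 0
Peak is 4, at Apr 8 21:00 (A, B, C, E).

4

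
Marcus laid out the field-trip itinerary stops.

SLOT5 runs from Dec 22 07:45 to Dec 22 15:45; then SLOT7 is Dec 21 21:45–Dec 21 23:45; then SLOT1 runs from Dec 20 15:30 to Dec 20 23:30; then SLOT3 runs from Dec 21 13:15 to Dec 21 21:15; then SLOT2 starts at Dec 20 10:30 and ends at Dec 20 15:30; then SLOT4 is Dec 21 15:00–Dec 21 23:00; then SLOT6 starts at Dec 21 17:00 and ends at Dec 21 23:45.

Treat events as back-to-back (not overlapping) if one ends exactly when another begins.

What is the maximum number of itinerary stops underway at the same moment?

3

Walk through starts and ends in time order (an end at T is processed before a start at T):
Dec 20 10:30 start SLOT2 → 1
Dec 20 15:30 end SLOT2 → 0
Dec 20 15:30 start SLOT1 → 1
Dec 20 23:30 end SLOT1 → 0
Dec 21 13:15 start SLOT3 → 1
Dec 21 15:00 start SLOT4 → 2
Dec 21 17:00 start SLOT6 → 3
Dec 21 21:15 end SLOT3 → 2
Dec 21 21:45 start SLOT7 → 3
Dec 21 23:00 end SLOT4 → 2
Dec 21 23:45 end SLOT6 → 1
Dec 21 23:45 end SLOT7 → 0
Dec 22 07:45 start SLOT5 → 1
Dec 22 15:45 end SLOT5 → 0
Peak is 3, at Dec 21 17:00 (SLOT3, SLOT4, SLOT6).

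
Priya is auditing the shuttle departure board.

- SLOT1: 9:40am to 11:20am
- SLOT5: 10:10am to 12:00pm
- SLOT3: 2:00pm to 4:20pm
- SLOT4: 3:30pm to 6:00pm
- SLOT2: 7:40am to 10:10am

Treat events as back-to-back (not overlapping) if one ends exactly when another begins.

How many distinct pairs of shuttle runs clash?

Sorted by start: SLOT2, SLOT1, SLOT5, SLOT3, SLOT4.
SLOT1 starts before SLOT2 ends → SLOT2 and SLOT1 overlap.
SLOT5 starts exactly when SLOT2 ends (back-to-back, no overlap); SLOT2 is clear from here.
SLOT5 starts before SLOT1 ends → SLOT1 and SLOT5 overlap.
SLOT3 starts after SLOT1 ends; SLOT1 is clear from here.
SLOT3 starts after SLOT5 ends; SLOT5 is clear from here.
SLOT4 starts before SLOT3 ends → SLOT3 and SLOT4 overlap.
Overlapping pairs: SLOT1 & SLOT2, SLOT1 & SLOT5, SLOT3 & SLOT4 — 3 in total.

3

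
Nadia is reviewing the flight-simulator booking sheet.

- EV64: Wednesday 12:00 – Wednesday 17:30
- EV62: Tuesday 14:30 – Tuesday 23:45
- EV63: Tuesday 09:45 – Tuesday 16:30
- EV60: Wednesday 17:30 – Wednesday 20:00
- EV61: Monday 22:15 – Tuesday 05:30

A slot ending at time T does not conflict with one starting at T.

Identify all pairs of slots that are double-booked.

Sorted by start: EV61, EV63, EV62, EV64, EV60.
EV63 starts after EV61 ends; EV61 is clear from here.
EV62 starts before EV63 ends → EV63 and EV62 overlap.
EV64 starts after EV63 ends; EV63 is clear from here.
EV64 starts after EV62 ends; EV62 is clear from here.
EV60 starts exactly when EV64 ends (back-to-back, no overlap).

EV62 & EV63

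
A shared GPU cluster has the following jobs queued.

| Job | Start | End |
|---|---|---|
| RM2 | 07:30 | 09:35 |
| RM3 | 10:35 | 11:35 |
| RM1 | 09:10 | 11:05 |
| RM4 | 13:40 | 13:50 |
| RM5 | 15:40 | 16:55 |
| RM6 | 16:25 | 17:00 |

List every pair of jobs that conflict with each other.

RM1 & RM2, RM1 & RM3, RM5 & RM6

Sorted by start: RM2, RM1, RM3, RM4, RM5, RM6.
RM1 starts before RM2 ends → RM2 and RM1 overlap.
RM3 starts after RM2 ends, so RM2 has no further overlaps.
RM3 starts before RM1 ends → RM1 and RM3 overlap.
RM4 starts after RM1 ends, so RM1 has no further overlaps.
RM4 starts after RM3 ends, so RM3 has no further overlaps.
RM5 starts after RM4 ends, so RM4 has no further overlaps.
RM6 starts before RM5 ends → RM5 and RM6 overlap.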